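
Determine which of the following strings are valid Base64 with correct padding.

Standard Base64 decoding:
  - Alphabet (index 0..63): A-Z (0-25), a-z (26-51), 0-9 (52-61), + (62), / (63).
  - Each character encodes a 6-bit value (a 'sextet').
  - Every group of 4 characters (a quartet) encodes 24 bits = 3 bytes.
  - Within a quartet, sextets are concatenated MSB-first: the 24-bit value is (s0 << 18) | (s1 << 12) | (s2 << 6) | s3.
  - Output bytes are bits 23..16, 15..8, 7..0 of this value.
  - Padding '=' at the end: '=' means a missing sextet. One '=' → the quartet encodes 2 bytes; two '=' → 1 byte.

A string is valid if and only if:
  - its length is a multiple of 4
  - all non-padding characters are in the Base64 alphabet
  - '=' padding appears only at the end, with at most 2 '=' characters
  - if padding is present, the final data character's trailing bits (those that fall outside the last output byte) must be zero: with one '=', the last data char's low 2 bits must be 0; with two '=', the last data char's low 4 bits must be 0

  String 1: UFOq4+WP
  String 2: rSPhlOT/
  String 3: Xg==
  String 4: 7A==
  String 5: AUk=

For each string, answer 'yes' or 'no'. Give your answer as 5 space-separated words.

String 1: 'UFOq4+WP' → valid
String 2: 'rSPhlOT/' → valid
String 3: 'Xg==' → valid
String 4: '7A==' → valid
String 5: 'AUk=' → valid

Answer: yes yes yes yes yes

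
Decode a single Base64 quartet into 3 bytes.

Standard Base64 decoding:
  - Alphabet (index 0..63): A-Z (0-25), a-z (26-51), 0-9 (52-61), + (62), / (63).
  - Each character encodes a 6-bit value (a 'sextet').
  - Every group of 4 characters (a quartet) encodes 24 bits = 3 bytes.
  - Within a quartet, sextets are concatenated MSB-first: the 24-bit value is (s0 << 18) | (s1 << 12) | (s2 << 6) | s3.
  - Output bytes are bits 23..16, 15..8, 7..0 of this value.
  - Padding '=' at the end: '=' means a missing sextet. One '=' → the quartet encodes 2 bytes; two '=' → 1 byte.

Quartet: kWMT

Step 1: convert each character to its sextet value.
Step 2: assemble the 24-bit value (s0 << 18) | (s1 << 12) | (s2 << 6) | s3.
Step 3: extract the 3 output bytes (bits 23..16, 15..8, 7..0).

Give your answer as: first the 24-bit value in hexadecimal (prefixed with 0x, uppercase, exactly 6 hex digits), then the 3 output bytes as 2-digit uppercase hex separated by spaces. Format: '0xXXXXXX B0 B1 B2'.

Answer: 0x916313 91 63 13

Derivation:
Sextets: k=36, W=22, M=12, T=19
24-bit: (36<<18) | (22<<12) | (12<<6) | 19
      = 0x900000 | 0x016000 | 0x000300 | 0x000013
      = 0x916313
Bytes: (v>>16)&0xFF=91, (v>>8)&0xFF=63, v&0xFF=13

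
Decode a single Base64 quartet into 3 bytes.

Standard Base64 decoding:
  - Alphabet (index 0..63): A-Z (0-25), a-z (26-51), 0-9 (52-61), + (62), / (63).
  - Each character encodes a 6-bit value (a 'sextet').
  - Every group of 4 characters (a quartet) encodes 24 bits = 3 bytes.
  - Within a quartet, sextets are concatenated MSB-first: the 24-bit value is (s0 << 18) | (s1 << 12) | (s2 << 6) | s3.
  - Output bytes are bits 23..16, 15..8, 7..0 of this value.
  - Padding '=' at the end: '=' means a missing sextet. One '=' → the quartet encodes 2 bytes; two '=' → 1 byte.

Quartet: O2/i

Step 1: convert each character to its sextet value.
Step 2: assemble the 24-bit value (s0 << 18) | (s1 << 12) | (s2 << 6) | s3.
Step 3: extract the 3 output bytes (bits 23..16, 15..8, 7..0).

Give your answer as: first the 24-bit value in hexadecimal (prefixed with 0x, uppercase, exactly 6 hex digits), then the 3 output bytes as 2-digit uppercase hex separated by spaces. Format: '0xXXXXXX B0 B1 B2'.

Sextets: O=14, 2=54, /=63, i=34
24-bit: (14<<18) | (54<<12) | (63<<6) | 34
      = 0x380000 | 0x036000 | 0x000FC0 | 0x000022
      = 0x3B6FE2
Bytes: (v>>16)&0xFF=3B, (v>>8)&0xFF=6F, v&0xFF=E2

Answer: 0x3B6FE2 3B 6F E2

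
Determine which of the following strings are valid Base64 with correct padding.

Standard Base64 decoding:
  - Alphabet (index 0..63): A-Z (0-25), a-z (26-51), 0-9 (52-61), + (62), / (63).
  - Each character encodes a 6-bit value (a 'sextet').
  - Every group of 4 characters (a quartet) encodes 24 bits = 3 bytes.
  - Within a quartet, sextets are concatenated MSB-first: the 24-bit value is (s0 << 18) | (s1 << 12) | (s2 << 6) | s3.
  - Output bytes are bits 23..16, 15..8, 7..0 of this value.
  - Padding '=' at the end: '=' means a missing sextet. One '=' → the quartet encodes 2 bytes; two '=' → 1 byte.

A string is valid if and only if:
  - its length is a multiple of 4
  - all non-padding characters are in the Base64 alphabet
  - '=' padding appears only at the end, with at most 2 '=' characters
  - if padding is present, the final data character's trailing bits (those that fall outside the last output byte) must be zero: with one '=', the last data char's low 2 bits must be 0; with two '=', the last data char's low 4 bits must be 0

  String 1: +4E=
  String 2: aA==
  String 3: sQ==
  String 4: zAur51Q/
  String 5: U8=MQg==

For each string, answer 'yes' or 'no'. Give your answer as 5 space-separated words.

String 1: '+4E=' → valid
String 2: 'aA==' → valid
String 3: 'sQ==' → valid
String 4: 'zAur51Q/' → valid
String 5: 'U8=MQg==' → invalid (bad char(s): ['=']; '=' in middle)

Answer: yes yes yes yes no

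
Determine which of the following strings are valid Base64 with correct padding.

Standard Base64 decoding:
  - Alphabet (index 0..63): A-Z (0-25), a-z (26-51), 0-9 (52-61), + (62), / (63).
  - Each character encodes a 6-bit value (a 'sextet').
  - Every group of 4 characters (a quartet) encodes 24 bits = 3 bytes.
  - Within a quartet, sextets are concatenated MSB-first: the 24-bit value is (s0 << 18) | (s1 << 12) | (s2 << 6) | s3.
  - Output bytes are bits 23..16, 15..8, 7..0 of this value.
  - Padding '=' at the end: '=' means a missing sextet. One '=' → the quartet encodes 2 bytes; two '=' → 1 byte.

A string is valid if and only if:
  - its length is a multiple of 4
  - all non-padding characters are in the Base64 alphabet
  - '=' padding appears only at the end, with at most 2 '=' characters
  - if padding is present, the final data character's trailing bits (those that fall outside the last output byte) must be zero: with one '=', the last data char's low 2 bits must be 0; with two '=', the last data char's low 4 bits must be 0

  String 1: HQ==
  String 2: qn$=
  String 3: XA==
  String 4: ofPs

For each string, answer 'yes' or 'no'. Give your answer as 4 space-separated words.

Answer: yes no yes yes

Derivation:
String 1: 'HQ==' → valid
String 2: 'qn$=' → invalid (bad char(s): ['$'])
String 3: 'XA==' → valid
String 4: 'ofPs' → valid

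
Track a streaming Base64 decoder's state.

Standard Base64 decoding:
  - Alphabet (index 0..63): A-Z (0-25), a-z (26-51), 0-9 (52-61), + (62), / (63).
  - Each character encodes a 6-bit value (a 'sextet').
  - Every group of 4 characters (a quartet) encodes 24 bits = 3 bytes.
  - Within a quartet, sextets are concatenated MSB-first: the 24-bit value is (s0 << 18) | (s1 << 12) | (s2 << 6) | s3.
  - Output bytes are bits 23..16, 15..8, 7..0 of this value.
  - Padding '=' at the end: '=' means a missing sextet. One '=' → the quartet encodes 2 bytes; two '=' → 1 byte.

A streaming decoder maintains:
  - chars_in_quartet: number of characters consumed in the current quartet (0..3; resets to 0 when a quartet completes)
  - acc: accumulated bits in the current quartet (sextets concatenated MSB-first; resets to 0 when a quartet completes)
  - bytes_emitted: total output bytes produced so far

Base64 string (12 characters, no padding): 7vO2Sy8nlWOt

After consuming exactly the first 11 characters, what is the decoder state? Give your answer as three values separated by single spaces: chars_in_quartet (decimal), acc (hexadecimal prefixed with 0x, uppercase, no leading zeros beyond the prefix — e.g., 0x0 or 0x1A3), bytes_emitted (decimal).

After char 0 ('7'=59): chars_in_quartet=1 acc=0x3B bytes_emitted=0
After char 1 ('v'=47): chars_in_quartet=2 acc=0xEEF bytes_emitted=0
After char 2 ('O'=14): chars_in_quartet=3 acc=0x3BBCE bytes_emitted=0
After char 3 ('2'=54): chars_in_quartet=4 acc=0xEEF3B6 -> emit EE F3 B6, reset; bytes_emitted=3
After char 4 ('S'=18): chars_in_quartet=1 acc=0x12 bytes_emitted=3
After char 5 ('y'=50): chars_in_quartet=2 acc=0x4B2 bytes_emitted=3
After char 6 ('8'=60): chars_in_quartet=3 acc=0x12CBC bytes_emitted=3
After char 7 ('n'=39): chars_in_quartet=4 acc=0x4B2F27 -> emit 4B 2F 27, reset; bytes_emitted=6
After char 8 ('l'=37): chars_in_quartet=1 acc=0x25 bytes_emitted=6
After char 9 ('W'=22): chars_in_quartet=2 acc=0x956 bytes_emitted=6
After char 10 ('O'=14): chars_in_quartet=3 acc=0x2558E bytes_emitted=6

Answer: 3 0x2558E 6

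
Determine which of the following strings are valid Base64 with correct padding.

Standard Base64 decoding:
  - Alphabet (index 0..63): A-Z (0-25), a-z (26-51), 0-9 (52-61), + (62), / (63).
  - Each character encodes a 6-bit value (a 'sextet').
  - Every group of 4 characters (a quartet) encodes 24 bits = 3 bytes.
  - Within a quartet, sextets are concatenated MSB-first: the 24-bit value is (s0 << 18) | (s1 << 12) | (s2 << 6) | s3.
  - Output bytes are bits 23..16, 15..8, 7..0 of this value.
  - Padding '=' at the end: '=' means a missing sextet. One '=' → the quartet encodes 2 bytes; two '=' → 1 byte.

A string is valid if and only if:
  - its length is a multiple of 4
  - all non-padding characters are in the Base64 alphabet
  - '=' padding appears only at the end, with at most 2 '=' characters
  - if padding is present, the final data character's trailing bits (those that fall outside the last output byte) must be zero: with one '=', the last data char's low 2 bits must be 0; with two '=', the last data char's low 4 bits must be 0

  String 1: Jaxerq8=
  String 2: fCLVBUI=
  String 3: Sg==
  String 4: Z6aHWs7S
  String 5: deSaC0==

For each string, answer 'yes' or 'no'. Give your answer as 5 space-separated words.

Answer: yes yes yes yes no

Derivation:
String 1: 'Jaxerq8=' → valid
String 2: 'fCLVBUI=' → valid
String 3: 'Sg==' → valid
String 4: 'Z6aHWs7S' → valid
String 5: 'deSaC0==' → invalid (bad trailing bits)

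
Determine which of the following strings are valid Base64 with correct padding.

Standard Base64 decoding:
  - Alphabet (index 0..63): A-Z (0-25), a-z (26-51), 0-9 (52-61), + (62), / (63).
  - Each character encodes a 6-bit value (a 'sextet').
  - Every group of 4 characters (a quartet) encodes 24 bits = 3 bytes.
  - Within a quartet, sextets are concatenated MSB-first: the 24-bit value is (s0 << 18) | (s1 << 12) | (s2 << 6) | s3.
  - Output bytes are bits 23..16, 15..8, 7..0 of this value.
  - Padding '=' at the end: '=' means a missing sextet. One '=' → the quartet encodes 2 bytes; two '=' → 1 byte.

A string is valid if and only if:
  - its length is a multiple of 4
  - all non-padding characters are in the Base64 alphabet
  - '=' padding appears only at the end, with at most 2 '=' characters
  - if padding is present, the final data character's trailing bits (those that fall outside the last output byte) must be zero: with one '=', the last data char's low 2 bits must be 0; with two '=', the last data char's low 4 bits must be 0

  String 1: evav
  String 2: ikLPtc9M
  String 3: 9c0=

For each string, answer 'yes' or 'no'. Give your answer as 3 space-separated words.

Answer: yes yes yes

Derivation:
String 1: 'evav' → valid
String 2: 'ikLPtc9M' → valid
String 3: '9c0=' → valid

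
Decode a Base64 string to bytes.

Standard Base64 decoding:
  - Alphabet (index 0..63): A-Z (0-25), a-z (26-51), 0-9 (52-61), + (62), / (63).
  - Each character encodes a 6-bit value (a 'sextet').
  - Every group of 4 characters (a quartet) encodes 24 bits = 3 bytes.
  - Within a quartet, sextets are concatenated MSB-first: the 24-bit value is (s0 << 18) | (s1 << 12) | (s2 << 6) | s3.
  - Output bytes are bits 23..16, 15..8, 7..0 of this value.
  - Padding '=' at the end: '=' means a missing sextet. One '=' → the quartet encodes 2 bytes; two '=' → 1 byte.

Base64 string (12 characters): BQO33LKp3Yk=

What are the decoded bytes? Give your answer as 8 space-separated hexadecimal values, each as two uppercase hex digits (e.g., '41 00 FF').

After char 0 ('B'=1): chars_in_quartet=1 acc=0x1 bytes_emitted=0
After char 1 ('Q'=16): chars_in_quartet=2 acc=0x50 bytes_emitted=0
After char 2 ('O'=14): chars_in_quartet=3 acc=0x140E bytes_emitted=0
After char 3 ('3'=55): chars_in_quartet=4 acc=0x503B7 -> emit 05 03 B7, reset; bytes_emitted=3
After char 4 ('3'=55): chars_in_quartet=1 acc=0x37 bytes_emitted=3
After char 5 ('L'=11): chars_in_quartet=2 acc=0xDCB bytes_emitted=3
After char 6 ('K'=10): chars_in_quartet=3 acc=0x372CA bytes_emitted=3
After char 7 ('p'=41): chars_in_quartet=4 acc=0xDCB2A9 -> emit DC B2 A9, reset; bytes_emitted=6
After char 8 ('3'=55): chars_in_quartet=1 acc=0x37 bytes_emitted=6
After char 9 ('Y'=24): chars_in_quartet=2 acc=0xDD8 bytes_emitted=6
After char 10 ('k'=36): chars_in_quartet=3 acc=0x37624 bytes_emitted=6
Padding '=': partial quartet acc=0x37624 -> emit DD 89; bytes_emitted=8

Answer: 05 03 B7 DC B2 A9 DD 89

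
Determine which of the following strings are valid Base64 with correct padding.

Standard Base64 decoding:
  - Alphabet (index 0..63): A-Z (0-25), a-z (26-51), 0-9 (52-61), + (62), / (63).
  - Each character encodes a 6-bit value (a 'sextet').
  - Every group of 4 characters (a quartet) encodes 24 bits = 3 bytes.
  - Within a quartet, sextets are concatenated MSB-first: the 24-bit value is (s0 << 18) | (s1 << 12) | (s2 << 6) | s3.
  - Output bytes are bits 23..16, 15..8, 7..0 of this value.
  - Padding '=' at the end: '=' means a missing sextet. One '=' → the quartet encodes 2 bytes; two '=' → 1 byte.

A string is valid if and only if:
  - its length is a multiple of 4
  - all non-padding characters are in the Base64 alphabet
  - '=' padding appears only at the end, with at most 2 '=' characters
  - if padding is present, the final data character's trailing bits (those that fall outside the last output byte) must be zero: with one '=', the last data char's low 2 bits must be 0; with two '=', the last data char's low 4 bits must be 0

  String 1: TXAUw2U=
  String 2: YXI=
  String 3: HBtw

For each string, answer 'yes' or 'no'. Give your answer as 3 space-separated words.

Answer: yes yes yes

Derivation:
String 1: 'TXAUw2U=' → valid
String 2: 'YXI=' → valid
String 3: 'HBtw' → valid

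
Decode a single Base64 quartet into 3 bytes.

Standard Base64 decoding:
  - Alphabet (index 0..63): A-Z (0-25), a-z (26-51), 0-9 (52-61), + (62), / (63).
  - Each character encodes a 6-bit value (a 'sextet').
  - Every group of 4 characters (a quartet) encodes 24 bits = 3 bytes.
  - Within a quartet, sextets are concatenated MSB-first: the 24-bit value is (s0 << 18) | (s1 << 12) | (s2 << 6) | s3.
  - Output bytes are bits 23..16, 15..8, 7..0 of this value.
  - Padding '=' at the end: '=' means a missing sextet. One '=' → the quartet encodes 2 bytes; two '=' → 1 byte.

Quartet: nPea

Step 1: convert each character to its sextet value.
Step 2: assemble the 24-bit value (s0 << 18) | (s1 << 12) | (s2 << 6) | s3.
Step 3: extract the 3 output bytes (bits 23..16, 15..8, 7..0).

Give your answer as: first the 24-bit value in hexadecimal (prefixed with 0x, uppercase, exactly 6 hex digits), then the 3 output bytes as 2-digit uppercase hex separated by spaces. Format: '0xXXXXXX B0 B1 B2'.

Answer: 0x9CF79A 9C F7 9A

Derivation:
Sextets: n=39, P=15, e=30, a=26
24-bit: (39<<18) | (15<<12) | (30<<6) | 26
      = 0x9C0000 | 0x00F000 | 0x000780 | 0x00001A
      = 0x9CF79A
Bytes: (v>>16)&0xFF=9C, (v>>8)&0xFF=F7, v&0xFF=9A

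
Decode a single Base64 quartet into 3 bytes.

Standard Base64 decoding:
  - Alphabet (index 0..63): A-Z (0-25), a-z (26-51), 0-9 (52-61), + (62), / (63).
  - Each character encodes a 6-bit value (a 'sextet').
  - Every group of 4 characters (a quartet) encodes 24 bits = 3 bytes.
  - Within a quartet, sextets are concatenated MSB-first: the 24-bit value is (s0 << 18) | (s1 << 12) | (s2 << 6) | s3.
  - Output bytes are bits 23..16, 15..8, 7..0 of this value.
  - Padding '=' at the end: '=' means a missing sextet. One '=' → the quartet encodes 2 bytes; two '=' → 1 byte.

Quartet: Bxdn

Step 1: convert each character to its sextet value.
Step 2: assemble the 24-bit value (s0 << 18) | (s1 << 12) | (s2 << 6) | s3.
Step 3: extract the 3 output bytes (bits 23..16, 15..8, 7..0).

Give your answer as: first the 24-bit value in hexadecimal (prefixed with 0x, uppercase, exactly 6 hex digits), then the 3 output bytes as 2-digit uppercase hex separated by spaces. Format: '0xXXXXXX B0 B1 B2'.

Answer: 0x071767 07 17 67

Derivation:
Sextets: B=1, x=49, d=29, n=39
24-bit: (1<<18) | (49<<12) | (29<<6) | 39
      = 0x040000 | 0x031000 | 0x000740 | 0x000027
      = 0x071767
Bytes: (v>>16)&0xFF=07, (v>>8)&0xFF=17, v&0xFF=67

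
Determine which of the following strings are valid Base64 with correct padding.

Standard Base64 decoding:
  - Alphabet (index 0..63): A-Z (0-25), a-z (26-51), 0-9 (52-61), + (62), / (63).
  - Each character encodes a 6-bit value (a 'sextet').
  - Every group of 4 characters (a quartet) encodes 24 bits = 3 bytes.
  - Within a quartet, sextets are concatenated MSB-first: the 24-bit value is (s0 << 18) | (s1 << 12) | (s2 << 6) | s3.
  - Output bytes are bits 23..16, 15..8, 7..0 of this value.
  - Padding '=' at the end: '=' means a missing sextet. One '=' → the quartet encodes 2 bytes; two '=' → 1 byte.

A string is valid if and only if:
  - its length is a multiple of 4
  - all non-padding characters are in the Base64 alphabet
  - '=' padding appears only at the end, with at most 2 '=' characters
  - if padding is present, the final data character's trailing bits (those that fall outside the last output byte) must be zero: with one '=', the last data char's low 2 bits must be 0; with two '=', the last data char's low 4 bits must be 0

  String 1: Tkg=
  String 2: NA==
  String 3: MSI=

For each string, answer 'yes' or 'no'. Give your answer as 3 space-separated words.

Answer: yes yes yes

Derivation:
String 1: 'Tkg=' → valid
String 2: 'NA==' → valid
String 3: 'MSI=' → valid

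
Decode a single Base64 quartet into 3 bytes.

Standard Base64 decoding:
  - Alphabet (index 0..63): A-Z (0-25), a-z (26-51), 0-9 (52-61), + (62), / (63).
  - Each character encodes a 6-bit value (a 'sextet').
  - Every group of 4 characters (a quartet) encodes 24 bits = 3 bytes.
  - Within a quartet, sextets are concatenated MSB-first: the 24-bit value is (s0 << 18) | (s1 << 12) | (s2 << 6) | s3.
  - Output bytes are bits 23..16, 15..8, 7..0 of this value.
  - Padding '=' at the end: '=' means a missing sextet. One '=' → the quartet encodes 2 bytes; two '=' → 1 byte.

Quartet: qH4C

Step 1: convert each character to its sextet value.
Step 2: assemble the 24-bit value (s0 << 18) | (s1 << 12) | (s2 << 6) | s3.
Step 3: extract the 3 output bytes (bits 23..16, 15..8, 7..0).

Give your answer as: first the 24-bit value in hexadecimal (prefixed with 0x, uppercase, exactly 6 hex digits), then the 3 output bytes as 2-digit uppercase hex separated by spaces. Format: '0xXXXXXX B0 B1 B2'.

Sextets: q=42, H=7, 4=56, C=2
24-bit: (42<<18) | (7<<12) | (56<<6) | 2
      = 0xA80000 | 0x007000 | 0x000E00 | 0x000002
      = 0xA87E02
Bytes: (v>>16)&0xFF=A8, (v>>8)&0xFF=7E, v&0xFF=02

Answer: 0xA87E02 A8 7E 02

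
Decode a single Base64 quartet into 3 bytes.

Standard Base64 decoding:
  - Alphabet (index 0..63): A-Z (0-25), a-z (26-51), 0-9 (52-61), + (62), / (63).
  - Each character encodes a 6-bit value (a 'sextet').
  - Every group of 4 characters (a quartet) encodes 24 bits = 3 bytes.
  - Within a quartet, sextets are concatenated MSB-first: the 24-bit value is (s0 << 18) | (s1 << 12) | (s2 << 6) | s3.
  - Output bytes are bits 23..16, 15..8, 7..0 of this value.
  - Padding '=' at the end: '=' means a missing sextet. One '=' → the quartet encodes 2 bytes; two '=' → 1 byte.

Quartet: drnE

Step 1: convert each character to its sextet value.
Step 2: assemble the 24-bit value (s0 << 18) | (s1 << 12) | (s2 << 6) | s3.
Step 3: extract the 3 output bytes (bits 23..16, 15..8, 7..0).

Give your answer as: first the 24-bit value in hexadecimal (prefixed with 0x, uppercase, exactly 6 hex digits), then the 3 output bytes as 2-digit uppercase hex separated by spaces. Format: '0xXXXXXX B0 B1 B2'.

Answer: 0x76B9C4 76 B9 C4

Derivation:
Sextets: d=29, r=43, n=39, E=4
24-bit: (29<<18) | (43<<12) | (39<<6) | 4
      = 0x740000 | 0x02B000 | 0x0009C0 | 0x000004
      = 0x76B9C4
Bytes: (v>>16)&0xFF=76, (v>>8)&0xFF=B9, v&0xFF=C4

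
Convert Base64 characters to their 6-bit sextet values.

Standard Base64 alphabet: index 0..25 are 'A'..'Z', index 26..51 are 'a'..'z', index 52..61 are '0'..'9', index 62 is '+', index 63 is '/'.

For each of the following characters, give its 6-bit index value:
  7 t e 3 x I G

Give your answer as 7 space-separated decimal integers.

'7': 0..9 range, 52 + ord('7') − ord('0') = 59
't': a..z range, 26 + ord('t') − ord('a') = 45
'e': a..z range, 26 + ord('e') − ord('a') = 30
'3': 0..9 range, 52 + ord('3') − ord('0') = 55
'x': a..z range, 26 + ord('x') − ord('a') = 49
'I': A..Z range, ord('I') − ord('A') = 8
'G': A..Z range, ord('G') − ord('A') = 6

Answer: 59 45 30 55 49 8 6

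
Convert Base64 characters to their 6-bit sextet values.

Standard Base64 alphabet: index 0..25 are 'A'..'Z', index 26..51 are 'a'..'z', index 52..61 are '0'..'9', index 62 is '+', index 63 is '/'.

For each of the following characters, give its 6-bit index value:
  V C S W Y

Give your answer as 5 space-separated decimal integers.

Answer: 21 2 18 22 24

Derivation:
'V': A..Z range, ord('V') − ord('A') = 21
'C': A..Z range, ord('C') − ord('A') = 2
'S': A..Z range, ord('S') − ord('A') = 18
'W': A..Z range, ord('W') − ord('A') = 22
'Y': A..Z range, ord('Y') − ord('A') = 24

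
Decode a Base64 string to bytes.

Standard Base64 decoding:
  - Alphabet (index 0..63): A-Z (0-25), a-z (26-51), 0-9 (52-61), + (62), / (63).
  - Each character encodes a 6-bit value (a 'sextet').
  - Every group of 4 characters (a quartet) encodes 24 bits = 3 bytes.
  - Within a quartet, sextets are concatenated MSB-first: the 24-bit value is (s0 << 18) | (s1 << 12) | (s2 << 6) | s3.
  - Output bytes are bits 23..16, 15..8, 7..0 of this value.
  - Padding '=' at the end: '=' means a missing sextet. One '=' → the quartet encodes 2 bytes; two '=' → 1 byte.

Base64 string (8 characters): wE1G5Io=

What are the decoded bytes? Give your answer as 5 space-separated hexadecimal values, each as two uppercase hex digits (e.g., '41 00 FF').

Answer: C0 4D 46 E4 8A

Derivation:
After char 0 ('w'=48): chars_in_quartet=1 acc=0x30 bytes_emitted=0
After char 1 ('E'=4): chars_in_quartet=2 acc=0xC04 bytes_emitted=0
After char 2 ('1'=53): chars_in_quartet=3 acc=0x30135 bytes_emitted=0
After char 3 ('G'=6): chars_in_quartet=4 acc=0xC04D46 -> emit C0 4D 46, reset; bytes_emitted=3
After char 4 ('5'=57): chars_in_quartet=1 acc=0x39 bytes_emitted=3
After char 5 ('I'=8): chars_in_quartet=2 acc=0xE48 bytes_emitted=3
After char 6 ('o'=40): chars_in_quartet=3 acc=0x39228 bytes_emitted=3
Padding '=': partial quartet acc=0x39228 -> emit E4 8A; bytes_emitted=5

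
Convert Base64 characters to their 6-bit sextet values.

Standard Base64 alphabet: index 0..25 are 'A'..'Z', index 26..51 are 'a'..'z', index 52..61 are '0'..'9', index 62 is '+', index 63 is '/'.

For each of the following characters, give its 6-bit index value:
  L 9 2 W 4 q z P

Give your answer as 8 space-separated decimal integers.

'L': A..Z range, ord('L') − ord('A') = 11
'9': 0..9 range, 52 + ord('9') − ord('0') = 61
'2': 0..9 range, 52 + ord('2') − ord('0') = 54
'W': A..Z range, ord('W') − ord('A') = 22
'4': 0..9 range, 52 + ord('4') − ord('0') = 56
'q': a..z range, 26 + ord('q') − ord('a') = 42
'z': a..z range, 26 + ord('z') − ord('a') = 51
'P': A..Z range, ord('P') − ord('A') = 15

Answer: 11 61 54 22 56 42 51 15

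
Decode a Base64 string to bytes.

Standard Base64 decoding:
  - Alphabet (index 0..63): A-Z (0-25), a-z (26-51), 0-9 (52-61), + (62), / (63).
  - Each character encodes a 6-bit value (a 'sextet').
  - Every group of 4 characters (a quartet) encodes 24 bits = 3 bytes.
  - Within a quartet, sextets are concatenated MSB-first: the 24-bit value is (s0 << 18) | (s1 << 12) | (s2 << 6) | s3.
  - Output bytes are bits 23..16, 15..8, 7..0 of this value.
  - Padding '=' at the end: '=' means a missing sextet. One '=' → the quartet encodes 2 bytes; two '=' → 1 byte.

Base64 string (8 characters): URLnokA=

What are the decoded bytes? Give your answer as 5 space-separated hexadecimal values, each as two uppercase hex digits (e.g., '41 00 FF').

After char 0 ('U'=20): chars_in_quartet=1 acc=0x14 bytes_emitted=0
After char 1 ('R'=17): chars_in_quartet=2 acc=0x511 bytes_emitted=0
After char 2 ('L'=11): chars_in_quartet=3 acc=0x1444B bytes_emitted=0
After char 3 ('n'=39): chars_in_quartet=4 acc=0x5112E7 -> emit 51 12 E7, reset; bytes_emitted=3
After char 4 ('o'=40): chars_in_quartet=1 acc=0x28 bytes_emitted=3
After char 5 ('k'=36): chars_in_quartet=2 acc=0xA24 bytes_emitted=3
After char 6 ('A'=0): chars_in_quartet=3 acc=0x28900 bytes_emitted=3
Padding '=': partial quartet acc=0x28900 -> emit A2 40; bytes_emitted=5

Answer: 51 12 E7 A2 40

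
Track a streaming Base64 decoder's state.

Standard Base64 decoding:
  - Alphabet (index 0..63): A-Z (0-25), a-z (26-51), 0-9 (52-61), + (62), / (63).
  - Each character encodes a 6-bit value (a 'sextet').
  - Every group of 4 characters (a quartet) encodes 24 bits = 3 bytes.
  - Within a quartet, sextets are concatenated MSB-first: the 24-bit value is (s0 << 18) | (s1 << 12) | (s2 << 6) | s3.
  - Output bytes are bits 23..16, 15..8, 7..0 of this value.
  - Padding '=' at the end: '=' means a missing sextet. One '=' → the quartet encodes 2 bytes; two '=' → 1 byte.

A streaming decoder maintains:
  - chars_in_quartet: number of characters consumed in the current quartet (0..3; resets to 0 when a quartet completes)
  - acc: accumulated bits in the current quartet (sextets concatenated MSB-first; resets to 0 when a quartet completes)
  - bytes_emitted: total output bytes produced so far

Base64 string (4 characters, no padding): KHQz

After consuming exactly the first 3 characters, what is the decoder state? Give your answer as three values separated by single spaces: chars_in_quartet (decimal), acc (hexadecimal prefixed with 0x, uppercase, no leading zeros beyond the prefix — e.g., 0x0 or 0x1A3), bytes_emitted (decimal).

Answer: 3 0xA1D0 0

Derivation:
After char 0 ('K'=10): chars_in_quartet=1 acc=0xA bytes_emitted=0
After char 1 ('H'=7): chars_in_quartet=2 acc=0x287 bytes_emitted=0
After char 2 ('Q'=16): chars_in_quartet=3 acc=0xA1D0 bytes_emitted=0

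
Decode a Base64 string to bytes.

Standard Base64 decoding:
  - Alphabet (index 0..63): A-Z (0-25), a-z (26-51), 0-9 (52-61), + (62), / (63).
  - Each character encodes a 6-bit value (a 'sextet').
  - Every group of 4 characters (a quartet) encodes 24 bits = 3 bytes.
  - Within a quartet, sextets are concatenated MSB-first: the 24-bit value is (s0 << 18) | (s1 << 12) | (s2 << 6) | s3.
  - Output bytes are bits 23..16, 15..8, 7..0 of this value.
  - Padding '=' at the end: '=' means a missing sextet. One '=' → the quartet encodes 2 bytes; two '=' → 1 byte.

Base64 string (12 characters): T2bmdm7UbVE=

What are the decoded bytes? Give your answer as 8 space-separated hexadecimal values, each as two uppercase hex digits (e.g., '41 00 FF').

After char 0 ('T'=19): chars_in_quartet=1 acc=0x13 bytes_emitted=0
After char 1 ('2'=54): chars_in_quartet=2 acc=0x4F6 bytes_emitted=0
After char 2 ('b'=27): chars_in_quartet=3 acc=0x13D9B bytes_emitted=0
After char 3 ('m'=38): chars_in_quartet=4 acc=0x4F66E6 -> emit 4F 66 E6, reset; bytes_emitted=3
After char 4 ('d'=29): chars_in_quartet=1 acc=0x1D bytes_emitted=3
After char 5 ('m'=38): chars_in_quartet=2 acc=0x766 bytes_emitted=3
After char 6 ('7'=59): chars_in_quartet=3 acc=0x1D9BB bytes_emitted=3
After char 7 ('U'=20): chars_in_quartet=4 acc=0x766ED4 -> emit 76 6E D4, reset; bytes_emitted=6
After char 8 ('b'=27): chars_in_quartet=1 acc=0x1B bytes_emitted=6
After char 9 ('V'=21): chars_in_quartet=2 acc=0x6D5 bytes_emitted=6
After char 10 ('E'=4): chars_in_quartet=3 acc=0x1B544 bytes_emitted=6
Padding '=': partial quartet acc=0x1B544 -> emit 6D 51; bytes_emitted=8

Answer: 4F 66 E6 76 6E D4 6D 51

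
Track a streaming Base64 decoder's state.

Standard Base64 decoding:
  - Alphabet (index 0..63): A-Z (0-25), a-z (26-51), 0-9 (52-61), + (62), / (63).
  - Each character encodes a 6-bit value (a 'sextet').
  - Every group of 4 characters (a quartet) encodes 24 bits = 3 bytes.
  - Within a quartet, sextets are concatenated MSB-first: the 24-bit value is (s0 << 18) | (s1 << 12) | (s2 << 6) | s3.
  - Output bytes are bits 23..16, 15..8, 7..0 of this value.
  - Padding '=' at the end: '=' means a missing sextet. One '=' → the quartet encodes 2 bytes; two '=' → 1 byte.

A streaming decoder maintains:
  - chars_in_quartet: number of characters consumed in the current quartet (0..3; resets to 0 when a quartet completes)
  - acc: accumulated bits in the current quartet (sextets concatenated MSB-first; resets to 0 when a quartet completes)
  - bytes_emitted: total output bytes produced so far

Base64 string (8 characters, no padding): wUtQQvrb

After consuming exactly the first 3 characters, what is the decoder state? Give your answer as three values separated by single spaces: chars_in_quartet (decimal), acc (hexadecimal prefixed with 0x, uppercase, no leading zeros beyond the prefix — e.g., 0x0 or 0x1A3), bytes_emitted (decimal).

After char 0 ('w'=48): chars_in_quartet=1 acc=0x30 bytes_emitted=0
After char 1 ('U'=20): chars_in_quartet=2 acc=0xC14 bytes_emitted=0
After char 2 ('t'=45): chars_in_quartet=3 acc=0x3052D bytes_emitted=0

Answer: 3 0x3052D 0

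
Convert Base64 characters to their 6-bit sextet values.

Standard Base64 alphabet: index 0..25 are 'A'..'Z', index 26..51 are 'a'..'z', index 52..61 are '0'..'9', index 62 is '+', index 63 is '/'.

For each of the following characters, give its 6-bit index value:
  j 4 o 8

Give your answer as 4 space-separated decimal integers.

'j': a..z range, 26 + ord('j') − ord('a') = 35
'4': 0..9 range, 52 + ord('4') − ord('0') = 56
'o': a..z range, 26 + ord('o') − ord('a') = 40
'8': 0..9 range, 52 + ord('8') − ord('0') = 60

Answer: 35 56 40 60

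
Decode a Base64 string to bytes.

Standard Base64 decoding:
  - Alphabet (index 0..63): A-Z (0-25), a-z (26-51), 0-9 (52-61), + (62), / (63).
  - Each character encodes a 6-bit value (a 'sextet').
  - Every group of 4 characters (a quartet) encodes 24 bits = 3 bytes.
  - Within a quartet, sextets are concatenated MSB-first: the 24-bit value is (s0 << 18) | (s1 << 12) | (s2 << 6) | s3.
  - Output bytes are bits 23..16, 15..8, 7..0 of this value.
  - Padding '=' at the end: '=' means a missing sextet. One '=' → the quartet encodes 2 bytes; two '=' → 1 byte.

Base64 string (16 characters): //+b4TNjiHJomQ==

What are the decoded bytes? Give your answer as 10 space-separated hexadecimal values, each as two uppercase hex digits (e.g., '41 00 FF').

Answer: FF FF 9B E1 33 63 88 72 68 99

Derivation:
After char 0 ('/'=63): chars_in_quartet=1 acc=0x3F bytes_emitted=0
After char 1 ('/'=63): chars_in_quartet=2 acc=0xFFF bytes_emitted=0
After char 2 ('+'=62): chars_in_quartet=3 acc=0x3FFFE bytes_emitted=0
After char 3 ('b'=27): chars_in_quartet=4 acc=0xFFFF9B -> emit FF FF 9B, reset; bytes_emitted=3
After char 4 ('4'=56): chars_in_quartet=1 acc=0x38 bytes_emitted=3
After char 5 ('T'=19): chars_in_quartet=2 acc=0xE13 bytes_emitted=3
After char 6 ('N'=13): chars_in_quartet=3 acc=0x384CD bytes_emitted=3
After char 7 ('j'=35): chars_in_quartet=4 acc=0xE13363 -> emit E1 33 63, reset; bytes_emitted=6
After char 8 ('i'=34): chars_in_quartet=1 acc=0x22 bytes_emitted=6
After char 9 ('H'=7): chars_in_quartet=2 acc=0x887 bytes_emitted=6
After char 10 ('J'=9): chars_in_quartet=3 acc=0x221C9 bytes_emitted=6
After char 11 ('o'=40): chars_in_quartet=4 acc=0x887268 -> emit 88 72 68, reset; bytes_emitted=9
After char 12 ('m'=38): chars_in_quartet=1 acc=0x26 bytes_emitted=9
After char 13 ('Q'=16): chars_in_quartet=2 acc=0x990 bytes_emitted=9
Padding '==': partial quartet acc=0x990 -> emit 99; bytes_emitted=10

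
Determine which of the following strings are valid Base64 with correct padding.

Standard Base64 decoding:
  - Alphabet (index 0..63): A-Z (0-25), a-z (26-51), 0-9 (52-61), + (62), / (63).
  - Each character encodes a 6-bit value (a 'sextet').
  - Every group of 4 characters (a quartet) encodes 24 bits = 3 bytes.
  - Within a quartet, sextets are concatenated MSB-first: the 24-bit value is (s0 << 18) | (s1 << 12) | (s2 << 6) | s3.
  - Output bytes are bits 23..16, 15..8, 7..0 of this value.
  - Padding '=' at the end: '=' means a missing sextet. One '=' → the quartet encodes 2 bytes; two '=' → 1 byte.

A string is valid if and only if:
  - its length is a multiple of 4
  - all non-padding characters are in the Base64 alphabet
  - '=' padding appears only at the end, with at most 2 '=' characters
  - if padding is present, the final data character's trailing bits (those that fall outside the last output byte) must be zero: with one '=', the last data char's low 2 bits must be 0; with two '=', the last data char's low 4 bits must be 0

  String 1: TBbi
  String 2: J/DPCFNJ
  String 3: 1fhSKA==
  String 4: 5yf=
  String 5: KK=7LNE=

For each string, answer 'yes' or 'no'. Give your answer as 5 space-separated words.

Answer: yes yes yes no no

Derivation:
String 1: 'TBbi' → valid
String 2: 'J/DPCFNJ' → valid
String 3: '1fhSKA==' → valid
String 4: '5yf=' → invalid (bad trailing bits)
String 5: 'KK=7LNE=' → invalid (bad char(s): ['=']; '=' in middle)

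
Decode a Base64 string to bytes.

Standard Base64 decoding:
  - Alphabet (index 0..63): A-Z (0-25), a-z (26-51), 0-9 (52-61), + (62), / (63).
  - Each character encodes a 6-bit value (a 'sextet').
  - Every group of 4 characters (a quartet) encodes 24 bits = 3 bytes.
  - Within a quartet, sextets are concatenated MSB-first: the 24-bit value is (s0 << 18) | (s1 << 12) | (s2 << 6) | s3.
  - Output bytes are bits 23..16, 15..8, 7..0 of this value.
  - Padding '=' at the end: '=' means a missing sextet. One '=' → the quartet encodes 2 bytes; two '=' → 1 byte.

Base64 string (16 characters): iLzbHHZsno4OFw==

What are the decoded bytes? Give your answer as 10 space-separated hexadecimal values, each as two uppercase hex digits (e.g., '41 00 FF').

Answer: 88 BC DB 1C 76 6C 9E 8E 0E 17

Derivation:
After char 0 ('i'=34): chars_in_quartet=1 acc=0x22 bytes_emitted=0
After char 1 ('L'=11): chars_in_quartet=2 acc=0x88B bytes_emitted=0
After char 2 ('z'=51): chars_in_quartet=3 acc=0x222F3 bytes_emitted=0
After char 3 ('b'=27): chars_in_quartet=4 acc=0x88BCDB -> emit 88 BC DB, reset; bytes_emitted=3
After char 4 ('H'=7): chars_in_quartet=1 acc=0x7 bytes_emitted=3
After char 5 ('H'=7): chars_in_quartet=2 acc=0x1C7 bytes_emitted=3
After char 6 ('Z'=25): chars_in_quartet=3 acc=0x71D9 bytes_emitted=3
After char 7 ('s'=44): chars_in_quartet=4 acc=0x1C766C -> emit 1C 76 6C, reset; bytes_emitted=6
After char 8 ('n'=39): chars_in_quartet=1 acc=0x27 bytes_emitted=6
After char 9 ('o'=40): chars_in_quartet=2 acc=0x9E8 bytes_emitted=6
After char 10 ('4'=56): chars_in_quartet=3 acc=0x27A38 bytes_emitted=6
After char 11 ('O'=14): chars_in_quartet=4 acc=0x9E8E0E -> emit 9E 8E 0E, reset; bytes_emitted=9
After char 12 ('F'=5): chars_in_quartet=1 acc=0x5 bytes_emitted=9
After char 13 ('w'=48): chars_in_quartet=2 acc=0x170 bytes_emitted=9
Padding '==': partial quartet acc=0x170 -> emit 17; bytes_emitted=10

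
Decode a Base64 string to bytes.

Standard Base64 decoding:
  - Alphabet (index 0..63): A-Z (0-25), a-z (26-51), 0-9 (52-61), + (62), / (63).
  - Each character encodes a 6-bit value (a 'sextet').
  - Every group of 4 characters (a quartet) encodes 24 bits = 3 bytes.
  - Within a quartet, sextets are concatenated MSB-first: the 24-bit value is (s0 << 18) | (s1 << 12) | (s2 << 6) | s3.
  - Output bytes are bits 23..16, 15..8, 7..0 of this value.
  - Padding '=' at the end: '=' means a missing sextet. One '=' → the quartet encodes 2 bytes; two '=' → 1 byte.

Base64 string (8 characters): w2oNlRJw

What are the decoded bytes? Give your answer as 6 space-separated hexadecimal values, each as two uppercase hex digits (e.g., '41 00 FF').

After char 0 ('w'=48): chars_in_quartet=1 acc=0x30 bytes_emitted=0
After char 1 ('2'=54): chars_in_quartet=2 acc=0xC36 bytes_emitted=0
After char 2 ('o'=40): chars_in_quartet=3 acc=0x30DA8 bytes_emitted=0
After char 3 ('N'=13): chars_in_quartet=4 acc=0xC36A0D -> emit C3 6A 0D, reset; bytes_emitted=3
After char 4 ('l'=37): chars_in_quartet=1 acc=0x25 bytes_emitted=3
After char 5 ('R'=17): chars_in_quartet=2 acc=0x951 bytes_emitted=3
After char 6 ('J'=9): chars_in_quartet=3 acc=0x25449 bytes_emitted=3
After char 7 ('w'=48): chars_in_quartet=4 acc=0x951270 -> emit 95 12 70, reset; bytes_emitted=6

Answer: C3 6A 0D 95 12 70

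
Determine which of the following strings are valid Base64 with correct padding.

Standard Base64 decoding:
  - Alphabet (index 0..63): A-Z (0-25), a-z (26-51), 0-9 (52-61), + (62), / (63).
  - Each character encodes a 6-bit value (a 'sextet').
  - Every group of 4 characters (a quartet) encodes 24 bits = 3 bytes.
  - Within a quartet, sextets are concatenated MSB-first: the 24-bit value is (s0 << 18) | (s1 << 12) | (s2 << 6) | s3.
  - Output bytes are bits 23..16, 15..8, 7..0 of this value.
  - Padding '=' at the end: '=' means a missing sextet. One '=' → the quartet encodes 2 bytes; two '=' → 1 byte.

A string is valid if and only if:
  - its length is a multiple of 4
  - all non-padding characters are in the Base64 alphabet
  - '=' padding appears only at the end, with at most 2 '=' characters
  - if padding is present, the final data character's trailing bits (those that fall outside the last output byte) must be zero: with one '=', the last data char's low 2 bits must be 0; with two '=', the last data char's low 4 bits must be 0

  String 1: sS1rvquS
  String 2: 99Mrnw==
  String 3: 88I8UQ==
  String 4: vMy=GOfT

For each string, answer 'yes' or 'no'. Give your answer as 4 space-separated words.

String 1: 'sS1rvquS' → valid
String 2: '99Mrnw==' → valid
String 3: '88I8UQ==' → valid
String 4: 'vMy=GOfT' → invalid (bad char(s): ['=']; '=' in middle)

Answer: yes yes yes no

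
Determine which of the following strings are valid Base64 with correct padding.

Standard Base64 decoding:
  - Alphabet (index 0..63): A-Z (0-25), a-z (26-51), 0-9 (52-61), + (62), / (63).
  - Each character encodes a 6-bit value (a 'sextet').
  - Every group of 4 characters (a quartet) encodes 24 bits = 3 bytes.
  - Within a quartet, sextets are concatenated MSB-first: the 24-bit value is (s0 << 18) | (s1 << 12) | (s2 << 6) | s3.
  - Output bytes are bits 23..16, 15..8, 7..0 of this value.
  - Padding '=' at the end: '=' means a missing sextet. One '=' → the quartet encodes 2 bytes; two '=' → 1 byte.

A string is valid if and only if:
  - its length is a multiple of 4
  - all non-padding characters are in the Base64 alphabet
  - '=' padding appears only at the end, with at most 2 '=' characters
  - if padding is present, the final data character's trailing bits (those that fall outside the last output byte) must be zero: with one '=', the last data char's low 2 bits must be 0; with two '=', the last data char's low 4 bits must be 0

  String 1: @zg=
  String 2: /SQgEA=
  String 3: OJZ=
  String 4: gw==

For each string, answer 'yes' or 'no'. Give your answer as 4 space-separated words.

String 1: '@zg=' → invalid (bad char(s): ['@'])
String 2: '/SQgEA=' → invalid (len=7 not mult of 4)
String 3: 'OJZ=' → invalid (bad trailing bits)
String 4: 'gw==' → valid

Answer: no no no yes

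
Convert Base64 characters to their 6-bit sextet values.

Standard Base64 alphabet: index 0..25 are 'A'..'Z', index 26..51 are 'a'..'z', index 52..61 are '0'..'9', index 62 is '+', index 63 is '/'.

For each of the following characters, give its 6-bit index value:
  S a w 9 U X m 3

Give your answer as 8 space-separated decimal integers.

Answer: 18 26 48 61 20 23 38 55

Derivation:
'S': A..Z range, ord('S') − ord('A') = 18
'a': a..z range, 26 + ord('a') − ord('a') = 26
'w': a..z range, 26 + ord('w') − ord('a') = 48
'9': 0..9 range, 52 + ord('9') − ord('0') = 61
'U': A..Z range, ord('U') − ord('A') = 20
'X': A..Z range, ord('X') − ord('A') = 23
'm': a..z range, 26 + ord('m') − ord('a') = 38
'3': 0..9 range, 52 + ord('3') − ord('0') = 55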